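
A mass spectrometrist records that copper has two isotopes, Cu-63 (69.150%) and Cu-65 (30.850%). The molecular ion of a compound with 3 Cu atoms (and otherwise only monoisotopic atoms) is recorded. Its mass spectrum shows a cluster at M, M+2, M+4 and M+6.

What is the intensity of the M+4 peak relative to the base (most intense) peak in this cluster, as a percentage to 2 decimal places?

Binomial terms of (0.69150 + 0.30850)^3: M 0.3307, M+2 0.4425, M+4 0.1974, M+6 0.0294 → M+2 is the base peak.
P(M+2) = C(3,1) × 0.69150^2 × 0.30850^1 = 3 × 0.47817225 × 0.3085 = 0.442548 (base)
P(M+4) = C(3,2) × 0.69150^1 × 0.30850^2 = 3 × 0.6915 × 0.09517225 = 0.197435
Relative intensity = 0.197435 / 0.442548 × 100 = 44.61

44.61%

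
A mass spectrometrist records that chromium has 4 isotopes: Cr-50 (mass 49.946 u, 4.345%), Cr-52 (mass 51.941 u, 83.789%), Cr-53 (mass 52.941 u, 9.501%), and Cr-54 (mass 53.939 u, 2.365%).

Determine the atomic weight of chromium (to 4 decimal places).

51.9966 u

Weight each isotope mass by its fractional abundance: 0.04345 × 49.946 + 0.83789 × 51.941 + 0.09501 × 52.941 + 0.02365 × 53.939
= 2.17015 + 43.52084 + 5.02992 + 1.27566 = 51.99657 u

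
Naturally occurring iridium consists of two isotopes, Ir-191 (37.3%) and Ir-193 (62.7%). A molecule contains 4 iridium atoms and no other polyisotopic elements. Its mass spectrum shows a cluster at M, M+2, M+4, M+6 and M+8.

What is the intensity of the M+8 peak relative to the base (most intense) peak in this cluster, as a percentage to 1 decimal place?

Term probabilities: M 0.0194, M+2 0.1302, M+4 0.3282, M+6 0.3678, M+8 0.1546. Base peak = M+6.
P(M+6) = C(4,3) × 0.373^1 × 0.627^3 = 4 × 0.3730 × 0.24649188 = 0.367766 (base)
P(M+8) = C(4,4) × 0.373^0 × 0.627^4 = 1 × 1.0000 × 0.15455041 = 0.154550
Relative intensity = 0.154550 / 0.367766 × 100 = 42.0

42.0%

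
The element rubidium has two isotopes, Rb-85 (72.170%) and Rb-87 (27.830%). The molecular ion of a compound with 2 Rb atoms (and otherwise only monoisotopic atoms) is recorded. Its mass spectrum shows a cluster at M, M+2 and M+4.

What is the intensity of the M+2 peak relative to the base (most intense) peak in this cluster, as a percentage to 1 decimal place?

77.1%

Binomial terms of (0.72170 + 0.27830)^2: M 0.5209, M+2 0.4017, M+4 0.0775 → M is the base peak.
P(M) = C(2,0) × 0.72170^2 × 0.27830^0 = 1 × 0.52085089 × 1.0000 = 0.520851 (base)
P(M+2) = C(2,1) × 0.72170^1 × 0.27830^1 = 2 × 0.7217 × 0.2783 = 0.401698
Relative intensity = 0.401698 / 0.520851 × 100 = 77.1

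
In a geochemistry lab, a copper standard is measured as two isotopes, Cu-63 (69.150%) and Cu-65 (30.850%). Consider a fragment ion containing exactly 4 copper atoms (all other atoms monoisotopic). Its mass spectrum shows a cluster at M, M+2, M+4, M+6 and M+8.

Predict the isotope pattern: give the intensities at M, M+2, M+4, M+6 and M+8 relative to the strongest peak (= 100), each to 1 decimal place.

56.0 : 100.0 : 66.9 : 19.9 : 2.2

Expanding (0.69150 + 0.30850)^4:
P(M) = 0.69150^4 = 0.228649
P(M+2) = 4 × 0.69150^3 × 0.30850^1 = 0.408030
P(M+4) = 6 × 0.69150^2 × 0.30850^2 = 0.273052
P(M+6) = 4 × 0.69150^1 × 0.30850^3 = 0.081212
P(M+8) = 0.30850^4 = 0.009058
The M+2 peak is largest (0.408030); scaling to 100 gives 56.0 : 100.0 : 66.9 : 19.9 : 2.2.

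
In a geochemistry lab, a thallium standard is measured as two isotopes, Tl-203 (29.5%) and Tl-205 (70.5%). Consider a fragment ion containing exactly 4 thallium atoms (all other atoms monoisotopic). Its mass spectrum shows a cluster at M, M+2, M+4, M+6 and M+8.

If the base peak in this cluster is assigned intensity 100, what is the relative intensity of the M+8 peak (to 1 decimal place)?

59.7

Term probabilities: M 0.0076, M+2 0.0724, M+4 0.2595, M+6 0.4135, M+8 0.2470. Base peak = M+6.
P(M+6) = C(4,3) × 0.295^1 × 0.705^3 = 4 × 0.2950 × 0.35040263 = 0.413475 (base)
P(M+8) = C(4,4) × 0.295^0 × 0.705^4 = 1 × 1.0000 × 0.24703385 = 0.247034
Relative intensity = 0.247034 / 0.413475 × 100 = 59.7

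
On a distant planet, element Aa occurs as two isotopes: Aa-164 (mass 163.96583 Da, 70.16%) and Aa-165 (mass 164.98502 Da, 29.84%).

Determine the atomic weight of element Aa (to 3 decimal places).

Average mass = Σ (abundance × isotope mass) = 0.7016 × 163.96583 + 0.2984 × 164.98502
= 115.038426 + 49.231530 = 164.269956 Da

164.270 Da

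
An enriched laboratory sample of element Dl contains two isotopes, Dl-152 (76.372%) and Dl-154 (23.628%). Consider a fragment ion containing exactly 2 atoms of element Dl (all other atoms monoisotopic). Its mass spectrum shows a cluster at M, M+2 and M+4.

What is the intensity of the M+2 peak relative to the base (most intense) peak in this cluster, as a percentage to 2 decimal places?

61.88%

(0.76372 + 0.23628)^2 gives M 0.5833, M+2 0.3609, M+4 0.0558; the largest is M.
P(M) = C(2,0) × 0.76372^2 × 0.23628^0 = 1 × 0.58326824 × 1.0000 = 0.583268 (base)
P(M+2) = C(2,1) × 0.76372^1 × 0.23628^1 = 2 × 0.76372 × 0.23628 = 0.360904
Relative intensity = 0.360904 / 0.583268 × 100 = 61.88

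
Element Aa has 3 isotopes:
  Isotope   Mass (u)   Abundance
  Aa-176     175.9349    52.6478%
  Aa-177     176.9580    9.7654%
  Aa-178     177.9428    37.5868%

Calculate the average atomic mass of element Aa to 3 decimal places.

176.790 u

Average mass = Σ (abundance × isotope mass) = 0.526478 × 175.9349 + 0.097654 × 176.9580 + 0.375868 × 177.9428
= 92.62585 + 17.28066 + 66.88300 = 176.78951 u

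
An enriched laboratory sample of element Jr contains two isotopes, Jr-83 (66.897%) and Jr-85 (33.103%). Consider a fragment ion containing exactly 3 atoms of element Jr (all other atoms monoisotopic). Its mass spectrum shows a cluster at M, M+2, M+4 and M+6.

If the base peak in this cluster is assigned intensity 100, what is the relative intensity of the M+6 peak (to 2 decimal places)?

8.16

Binomial terms of (0.66897 + 0.33103)^3: M 0.2994, M+2 0.4444, M+4 0.2199, M+6 0.0363 → M+2 is the base peak.
P(M+2) = C(3,1) × 0.66897^2 × 0.33103^1 = 3 × 0.44752086 × 0.33103 = 0.444428 (base)
P(M+6) = C(3,3) × 0.66897^0 × 0.33103^3 = 1 × 1.0000 × 0.03627455 = 0.036275
Relative intensity = 0.036275 / 0.444428 × 100 = 8.16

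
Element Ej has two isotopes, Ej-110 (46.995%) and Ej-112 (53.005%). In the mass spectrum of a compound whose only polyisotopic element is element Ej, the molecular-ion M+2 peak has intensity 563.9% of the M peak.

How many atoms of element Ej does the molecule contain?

5

The M+2/M ratio from n Ej atoms is n · q/p = n · 0.53005/0.46995.
n = 5.639 × 0.46995/0.53005 = 5.00 ≈ 5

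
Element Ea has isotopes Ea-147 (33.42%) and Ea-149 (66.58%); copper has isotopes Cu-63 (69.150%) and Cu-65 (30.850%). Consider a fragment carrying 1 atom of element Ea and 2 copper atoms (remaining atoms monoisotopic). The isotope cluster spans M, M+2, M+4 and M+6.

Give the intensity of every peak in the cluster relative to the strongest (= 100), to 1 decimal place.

Element Ea pattern (n=1): 0.3342 : 0.6658
Copper pattern (n=2): 0.47817225 : 0.4266555 : 0.09517225
Convolve the two distributions (both contribute in 2-u steps):
  M: 0.3342×0.47817225 = 0.159805
  M+2: 0.3342×0.4266555 + 0.6658×0.47817225 = 0.460955
  M+4: 0.3342×0.09517225 + 0.6658×0.4266555 = 0.315874
  M+6: 0.6658×0.09517225 = 0.063366
Scale to base peak (0.460955) = 100: 34.7 : 100.0 : 68.5 : 13.7

34.7 : 100.0 : 68.5 : 13.7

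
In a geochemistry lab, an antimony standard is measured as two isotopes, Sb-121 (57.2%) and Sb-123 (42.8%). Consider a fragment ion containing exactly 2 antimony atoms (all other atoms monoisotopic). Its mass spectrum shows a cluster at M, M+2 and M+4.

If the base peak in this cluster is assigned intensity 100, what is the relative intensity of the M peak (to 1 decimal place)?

Binomial terms of (0.572 + 0.428)^2: M 0.3272, M+2 0.4896, M+4 0.1832 → M+2 is the base peak.
P(M+2) = C(2,1) × 0.572^1 × 0.428^1 = 2 × 0.5720 × 0.4280 = 0.489632 (base)
P(M) = C(2,0) × 0.572^2 × 0.428^0 = 1 × 0.327184 × 1.0000 = 0.327184
Relative intensity = 0.327184 / 0.489632 × 100 = 66.8

66.8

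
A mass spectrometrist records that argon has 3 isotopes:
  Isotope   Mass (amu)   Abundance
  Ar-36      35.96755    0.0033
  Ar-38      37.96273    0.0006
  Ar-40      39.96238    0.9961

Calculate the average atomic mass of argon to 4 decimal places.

The abundance-weighted mean is 0.0033 × 35.96755 + 0.0006 × 37.96273 + 0.9961 × 39.96238
= 0.118693 + 0.022778 + 39.806527 = 39.947998 amu

39.9480 amu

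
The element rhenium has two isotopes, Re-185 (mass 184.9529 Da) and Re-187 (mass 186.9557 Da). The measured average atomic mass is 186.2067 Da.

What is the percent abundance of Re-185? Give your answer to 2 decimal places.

With x = fraction of Re-185 (so Re-187 is 1 − x):
184.9529·x + 186.9557·(1 − x) = 186.2067
(184.9529 − 186.9557)·x = 186.2067 − 186.9557
x = -0.7490 / -2.0028 = 0.37398 → 37.40% Re-185, 62.60% Re-187.

37.40%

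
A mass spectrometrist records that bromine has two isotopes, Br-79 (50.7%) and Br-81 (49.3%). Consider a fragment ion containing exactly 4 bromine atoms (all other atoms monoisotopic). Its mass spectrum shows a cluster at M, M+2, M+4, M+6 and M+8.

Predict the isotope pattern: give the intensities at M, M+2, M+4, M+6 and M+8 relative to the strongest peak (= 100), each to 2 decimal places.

17.63 : 68.56 : 100.00 : 64.83 : 15.76

Expanding (0.507 + 0.493)^4:
P(M) = 0.507^4 = 0.066074
P(M+2) = 4 × 0.507^3 × 0.493^1 = 0.256999
P(M+4) = 6 × 0.507^2 × 0.493^2 = 0.374853
P(M+6) = 4 × 0.507^1 × 0.493^3 = 0.243001
P(M+8) = 0.493^4 = 0.059073
The M+4 peak is largest (0.374853); scaling to 100 gives 17.63 : 68.56 : 100.00 : 64.83 : 15.76.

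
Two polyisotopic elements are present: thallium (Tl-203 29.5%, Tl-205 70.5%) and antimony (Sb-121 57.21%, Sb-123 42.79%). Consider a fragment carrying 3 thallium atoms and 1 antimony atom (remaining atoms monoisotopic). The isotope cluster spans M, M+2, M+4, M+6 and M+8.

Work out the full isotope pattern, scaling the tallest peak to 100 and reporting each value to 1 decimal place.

3.8 : 29.9 : 85.0 : 100.0 : 38.6

Thallium pattern (n=3): 0.02567237 : 0.18405787 : 0.43986713 : 0.35040263
Antimony pattern (n=1): 0.5721 : 0.4279
Convolve the two distributions (both contribute in 2-u steps):
  M: 0.02567237×0.5721 = 0.014687
  M+2: 0.02567237×0.4279 + 0.18405787×0.5721 = 0.116285
  M+4: 0.18405787×0.4279 + 0.43986713×0.5721 = 0.330406
  M+6: 0.43986713×0.4279 + 0.35040263×0.5721 = 0.388684
  M+8: 0.35040263×0.4279 = 0.149937
Scale to base peak (0.388684) = 100: 3.8 : 29.9 : 85.0 : 100.0 : 38.6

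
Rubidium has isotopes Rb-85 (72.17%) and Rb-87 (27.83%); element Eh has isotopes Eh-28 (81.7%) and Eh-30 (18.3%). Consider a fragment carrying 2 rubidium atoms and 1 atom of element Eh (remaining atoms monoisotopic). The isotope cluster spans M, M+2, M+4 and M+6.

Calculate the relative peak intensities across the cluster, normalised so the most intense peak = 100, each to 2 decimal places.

Rubidium pattern (n=2): 0.52085089 : 0.40169822 : 0.07745089
Element Eh pattern (n=1): 0.8170 : 0.1830
Convolve the two distributions (both contribute in 2-u steps):
  M: 0.52085089×0.8170 = 0.425535
  M+2: 0.52085089×0.1830 + 0.40169822×0.8170 = 0.423503
  M+4: 0.40169822×0.1830 + 0.07745089×0.8170 = 0.136788
  M+6: 0.07745089×0.1830 = 0.014174
Scale to base peak (0.425535) = 100: 100.00 : 99.52 : 32.14 : 3.33

100.00 : 99.52 : 32.14 : 3.33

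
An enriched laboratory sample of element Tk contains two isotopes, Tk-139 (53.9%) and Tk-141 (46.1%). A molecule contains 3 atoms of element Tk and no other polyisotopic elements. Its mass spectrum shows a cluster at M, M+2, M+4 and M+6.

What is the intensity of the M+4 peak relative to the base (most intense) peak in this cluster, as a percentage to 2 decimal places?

85.53%

Binomial terms of (0.539 + 0.461)^3: M 0.1566, M+2 0.4018, M+4 0.3436, M+6 0.0980 → M+2 is the base peak.
P(M+2) = C(3,1) × 0.539^2 × 0.461^1 = 3 × 0.290521 × 0.4610 = 0.401791 (base)
P(M+4) = C(3,2) × 0.539^1 × 0.461^2 = 3 × 0.5390 × 0.212521 = 0.343646
Relative intensity = 0.343646 / 0.401791 × 100 = 85.53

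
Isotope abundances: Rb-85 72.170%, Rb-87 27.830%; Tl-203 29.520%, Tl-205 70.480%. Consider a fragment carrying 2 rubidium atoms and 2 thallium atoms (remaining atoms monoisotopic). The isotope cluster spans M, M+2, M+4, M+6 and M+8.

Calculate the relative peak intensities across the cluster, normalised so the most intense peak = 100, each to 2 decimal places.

Rubidium pattern (n=2): 0.52085089 : 0.40169822 : 0.07745089
Thallium pattern (n=2): 0.08714304 : 0.41611392 : 0.49674304
Convolve the two distributions (both contribute in 2-u steps):
  M: 0.52085089×0.08714304 = 0.045389
  M+2: 0.52085089×0.41611392 + 0.40169822×0.08714304 = 0.251739
  M+4: 0.52085089×0.49674304 + 0.40169822×0.41611392 + 0.07745089×0.08714304 = 0.432631
  M+6: 0.40169822×0.49674304 + 0.07745089×0.41611392 = 0.231769
  M+8: 0.07745089×0.49674304 = 0.038473
Scale to base peak (0.432631) = 100: 10.49 : 58.19 : 100.00 : 53.57 : 8.89

10.49 : 58.19 : 100.00 : 53.57 : 8.89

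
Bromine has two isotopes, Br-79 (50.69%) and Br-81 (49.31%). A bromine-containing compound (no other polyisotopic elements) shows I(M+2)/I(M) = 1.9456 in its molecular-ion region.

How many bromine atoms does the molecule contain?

The M+2/M ratio from n Br atoms is n · q/p = n · 0.4931/0.5069.
n = 1.9456 × 0.5069/0.4931 = 2.00 ≈ 2

2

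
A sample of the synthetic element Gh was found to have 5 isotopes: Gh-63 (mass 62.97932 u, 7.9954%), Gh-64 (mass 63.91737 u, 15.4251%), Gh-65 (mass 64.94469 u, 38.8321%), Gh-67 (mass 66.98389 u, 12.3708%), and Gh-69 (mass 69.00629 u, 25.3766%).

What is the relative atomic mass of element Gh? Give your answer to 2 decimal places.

Average mass = Σ (abundance × isotope mass) = 0.079954 × 62.97932 + 0.154251 × 63.91737 + 0.388321 × 64.94469 + 0.123708 × 66.98389 + 0.253766 × 69.00629
= 5.035449 + 9.859318 + 25.219387 + 8.286443 + 17.511450 = 65.912047 u

65.91 u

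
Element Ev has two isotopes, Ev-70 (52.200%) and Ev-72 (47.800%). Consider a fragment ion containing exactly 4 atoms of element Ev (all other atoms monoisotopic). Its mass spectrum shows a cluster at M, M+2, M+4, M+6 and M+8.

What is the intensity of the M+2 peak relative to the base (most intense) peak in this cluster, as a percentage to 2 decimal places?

Binomial terms of (0.52200 + 0.47800)^4: M 0.0742, M+2 0.2720, M+4 0.3735, M+6 0.2280, M+8 0.0522 → M+4 is the base peak.
P(M+4) = C(4,2) × 0.52200^2 × 0.47800^2 = 6 × 0.272484 × 0.228484 = 0.373549 (base)
P(M+2) = C(4,1) × 0.52200^3 × 0.47800^1 = 4 × 0.14223665 × 0.4780 = 0.271956
Relative intensity = 0.271956 / 0.373549 × 100 = 72.80

72.80%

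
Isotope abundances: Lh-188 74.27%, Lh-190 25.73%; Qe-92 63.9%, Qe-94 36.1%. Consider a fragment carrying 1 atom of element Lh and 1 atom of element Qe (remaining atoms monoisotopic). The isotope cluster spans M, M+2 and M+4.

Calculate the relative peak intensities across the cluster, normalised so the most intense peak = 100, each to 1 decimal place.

100.0 : 91.1 : 19.6

Element Lh pattern (n=1): 0.7427 : 0.2573
Element Qe pattern (n=1): 0.6390 : 0.3610
Convolve the two distributions (both contribute in 2-u steps):
  M: 0.7427×0.6390 = 0.474585
  M+2: 0.7427×0.3610 + 0.2573×0.6390 = 0.432529
  M+4: 0.2573×0.3610 = 0.092885
Scale to base peak (0.474585) = 100: 100.0 : 91.1 : 19.6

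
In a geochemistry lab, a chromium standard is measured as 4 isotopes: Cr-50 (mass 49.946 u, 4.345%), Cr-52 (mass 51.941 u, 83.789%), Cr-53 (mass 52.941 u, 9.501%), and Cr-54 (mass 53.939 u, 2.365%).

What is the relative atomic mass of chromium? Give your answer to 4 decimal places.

Average mass = Σ (abundance × isotope mass) = 0.04345 × 49.946 + 0.83789 × 51.941 + 0.09501 × 52.941 + 0.02365 × 53.939
= 2.17015 + 43.52084 + 5.02992 + 1.27566 = 51.99657 u

51.9966 u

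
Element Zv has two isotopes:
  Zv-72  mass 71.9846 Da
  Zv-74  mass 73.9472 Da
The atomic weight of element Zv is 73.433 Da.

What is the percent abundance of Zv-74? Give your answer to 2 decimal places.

Let x be the fractional abundance of Zv-72; then Zv-74 has abundance 1 − x.
71.9846·x + 73.9472·(1 − x) = 73.433
(71.9846 − 73.9472)·x = 73.433 − 73.9472
x = -0.5142 / -1.9626 = 0.26200 → 26.20% Zv-72, 73.80% Zv-74.

73.80%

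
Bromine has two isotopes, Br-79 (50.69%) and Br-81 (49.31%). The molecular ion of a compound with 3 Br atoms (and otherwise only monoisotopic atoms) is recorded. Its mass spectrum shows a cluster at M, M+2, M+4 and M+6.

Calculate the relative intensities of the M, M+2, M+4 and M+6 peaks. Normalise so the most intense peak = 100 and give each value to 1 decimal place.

34.3 : 100.0 : 97.3 : 31.5

Expanding (0.5069 + 0.4931)^3:
P(M) = 0.5069^3 = 0.130247
P(M+2) = 3 × 0.5069^2 × 0.4931^1 = 0.380103
P(M+4) = 3 × 0.5069^1 × 0.4931^2 = 0.369755
P(M+6) = 0.4931^3 = 0.119896
The M+2 peak is largest (0.380103); scaling to 100 gives 34.3 : 100.0 : 97.3 : 31.5.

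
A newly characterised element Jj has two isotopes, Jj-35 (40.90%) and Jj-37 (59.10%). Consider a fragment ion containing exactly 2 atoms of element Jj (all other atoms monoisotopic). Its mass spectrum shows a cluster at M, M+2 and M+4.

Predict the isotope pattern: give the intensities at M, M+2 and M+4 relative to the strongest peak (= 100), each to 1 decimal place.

34.6 : 100.0 : 72.2

Each Jj atom is independently Jj-35 (p = 0.4090) or Jj-37 (q = 0.5910); the cluster is the binomial expansion (p + q)^2.
P(M) = 0.4090^2 = 0.167281
P(M+2) = 2 × 0.4090^1 × 0.5910^1 = 0.483438
P(M+4) = 0.5910^2 = 0.349281
The M+2 peak is largest (0.483438); scaling to 100 gives 34.6 : 100.0 : 72.2.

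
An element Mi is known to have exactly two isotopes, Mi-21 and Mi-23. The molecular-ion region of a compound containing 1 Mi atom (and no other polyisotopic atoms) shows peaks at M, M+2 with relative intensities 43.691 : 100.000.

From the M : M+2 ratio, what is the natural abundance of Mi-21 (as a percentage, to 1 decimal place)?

30.4%

Write p for the Mi-21 fraction. I(M+2)/I(M) = [C(1,1)·p^0·(1−p)] / p^1 = 1·(1−p)/p = 100.000/43.691 = 2.2888
(1−p)/p = 2.2888/1 = 2.2888  ⇒  p = 1/(1 + 2.2888) = 0.3041
Mi-21: 30.4%, Mi-23: 69.6%.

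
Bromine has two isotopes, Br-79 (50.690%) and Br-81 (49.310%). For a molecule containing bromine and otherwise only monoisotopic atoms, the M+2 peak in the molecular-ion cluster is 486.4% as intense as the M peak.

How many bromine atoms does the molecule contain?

5

With n Br atoms, P(M+2)/P(M) = C(n,1)·p^(n−1)q / p^n = n·q/p = n · 0.49310/0.50690.
n = 4.864 × 0.50690/0.49310 = 5.00 ≈ 5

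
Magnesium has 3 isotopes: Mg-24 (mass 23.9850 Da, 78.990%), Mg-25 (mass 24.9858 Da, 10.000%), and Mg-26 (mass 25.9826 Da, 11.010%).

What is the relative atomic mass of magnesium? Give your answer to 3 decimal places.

Average mass = Σ (abundance × isotope mass) = 0.78990 × 23.9850 + 0.10000 × 24.9858 + 0.11010 × 25.9826
= 18.94575 + 2.49858 + 2.86068 = 24.30501 Da

24.305 Da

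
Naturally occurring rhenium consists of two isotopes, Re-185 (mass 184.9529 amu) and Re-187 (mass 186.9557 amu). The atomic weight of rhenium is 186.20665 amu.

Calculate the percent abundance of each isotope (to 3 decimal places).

With x = fraction of Re-185 (so Re-187 is 1 − x):
184.9529·x + 186.9557·(1 − x) = 186.20665
(184.9529 − 186.9557)·x = 186.20665 − 186.9557
x = -0.74905 / -2.0028 = 0.37400 → 37.400% Re-185, 62.600% Re-187.

Re-185: 37.400%, Re-187: 62.600%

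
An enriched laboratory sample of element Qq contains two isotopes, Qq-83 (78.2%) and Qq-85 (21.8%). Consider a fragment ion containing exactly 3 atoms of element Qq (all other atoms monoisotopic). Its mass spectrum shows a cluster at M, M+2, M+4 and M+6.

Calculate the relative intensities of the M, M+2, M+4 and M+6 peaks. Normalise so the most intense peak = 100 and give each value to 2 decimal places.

Expanding (0.782 + 0.218)^3:
P(M) = 0.782^3 = 0.478212
P(M+2) = 3 × 0.782^2 × 0.218^1 = 0.399937
P(M+4) = 3 × 0.782^1 × 0.218^2 = 0.111491
P(M+6) = 0.218^3 = 0.010360
The M peak is largest (0.478212); scaling to 100 gives 100.00 : 83.63 : 23.31 : 2.17.

100.00 : 83.63 : 23.31 : 2.17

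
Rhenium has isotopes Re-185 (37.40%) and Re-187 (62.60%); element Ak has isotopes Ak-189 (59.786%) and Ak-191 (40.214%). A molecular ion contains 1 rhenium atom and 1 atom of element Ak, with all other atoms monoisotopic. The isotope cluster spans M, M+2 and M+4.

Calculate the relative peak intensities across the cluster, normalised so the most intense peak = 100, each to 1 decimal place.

42.6 : 100.0 : 48.0

Rhenium pattern (n=1): 0.3740 : 0.6260
Element Ak pattern (n=1): 0.59786 : 0.40214
Convolve the two distributions (both contribute in 2-u steps):
  M: 0.3740×0.59786 = 0.223600
  M+2: 0.3740×0.40214 + 0.6260×0.59786 = 0.524661
  M+4: 0.6260×0.40214 = 0.251740
Scale to base peak (0.524661) = 100: 42.6 : 100.0 : 48.0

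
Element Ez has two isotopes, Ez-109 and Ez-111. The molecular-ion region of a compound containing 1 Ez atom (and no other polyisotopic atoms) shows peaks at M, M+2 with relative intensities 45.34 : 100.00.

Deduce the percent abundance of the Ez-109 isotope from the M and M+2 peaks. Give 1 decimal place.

Write p for the Ez-109 fraction. I(M+2)/I(M) = [C(1,1)·p^0·(1−p)] / p^1 = 1·(1−p)/p = 100.00/45.34 = 2.2056
(1−p)/p = 2.2056/1 = 2.2056  ⇒  p = 1/(1 + 2.2056) = 0.3120
Ez-109: 31.2%, Ez-111: 68.8%.

31.2%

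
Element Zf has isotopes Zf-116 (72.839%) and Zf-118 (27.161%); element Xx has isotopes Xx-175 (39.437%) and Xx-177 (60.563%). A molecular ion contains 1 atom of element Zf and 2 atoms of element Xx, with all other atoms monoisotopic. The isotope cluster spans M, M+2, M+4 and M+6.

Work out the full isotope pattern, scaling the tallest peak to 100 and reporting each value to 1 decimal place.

Element Zf pattern (n=1): 0.72839 : 0.27161
Element Xx pattern (n=2): 0.1555277 : 0.47768461 : 0.3667877
Convolve the two distributions (both contribute in 2-u steps):
  M: 0.72839×0.1555277 = 0.113285
  M+2: 0.72839×0.47768461 + 0.27161×0.1555277 = 0.390184
  M+4: 0.72839×0.3667877 + 0.27161×0.47768461 = 0.396908
  M+6: 0.27161×0.3667877 = 0.099623
Scale to base peak (0.396908) = 100: 28.5 : 98.3 : 100.0 : 25.1

28.5 : 98.3 : 100.0 : 25.1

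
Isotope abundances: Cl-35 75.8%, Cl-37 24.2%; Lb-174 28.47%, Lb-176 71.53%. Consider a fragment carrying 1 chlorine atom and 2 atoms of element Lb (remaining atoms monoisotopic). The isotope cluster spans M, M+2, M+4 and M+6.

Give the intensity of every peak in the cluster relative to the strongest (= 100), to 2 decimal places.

Chlorine pattern (n=1): 0.7580 : 0.2420
Element Lb pattern (n=2): 0.08105409 : 0.40729182 : 0.51165409
Convolve the two distributions (both contribute in 2-u steps):
  M: 0.7580×0.08105409 = 0.061439
  M+2: 0.7580×0.40729182 + 0.2420×0.08105409 = 0.328342
  M+4: 0.7580×0.51165409 + 0.2420×0.40729182 = 0.486398
  M+6: 0.2420×0.51165409 = 0.123820
Scale to base peak (0.486398) = 100: 12.63 : 67.50 : 100.00 : 25.46

12.63 : 67.50 : 100.00 : 25.46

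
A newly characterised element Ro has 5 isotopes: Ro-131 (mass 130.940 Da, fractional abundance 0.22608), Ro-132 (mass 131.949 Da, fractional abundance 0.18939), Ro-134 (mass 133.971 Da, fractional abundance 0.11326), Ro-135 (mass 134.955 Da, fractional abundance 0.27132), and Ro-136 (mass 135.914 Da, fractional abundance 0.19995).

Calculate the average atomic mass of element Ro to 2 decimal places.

The abundance-weighted mean is 0.22608 × 130.940 + 0.18939 × 131.949 + 0.11326 × 133.971 + 0.27132 × 134.955 + 0.19995 × 135.914
= 29.6029 + 24.9898 + 15.1736 + 36.6160 + 27.1760 = 133.5583 Da

133.56 Da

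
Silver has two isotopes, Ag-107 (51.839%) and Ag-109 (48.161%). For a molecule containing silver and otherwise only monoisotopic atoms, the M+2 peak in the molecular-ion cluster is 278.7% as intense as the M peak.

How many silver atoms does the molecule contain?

With n Ag atoms, P(M+2)/P(M) = C(n,1)·p^(n−1)q / p^n = n·q/p = n · 0.48161/0.51839.
n = 2.787 × 0.51839/0.48161 = 3.00 ≈ 3

3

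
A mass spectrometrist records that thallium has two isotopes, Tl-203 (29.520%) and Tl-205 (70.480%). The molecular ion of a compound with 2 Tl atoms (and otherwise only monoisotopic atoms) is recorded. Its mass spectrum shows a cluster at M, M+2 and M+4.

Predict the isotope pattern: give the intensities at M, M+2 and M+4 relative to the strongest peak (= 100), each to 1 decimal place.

The 2 Tl atoms are independent, so intensities follow the terms of (0.29520 + 0.70480)^2.
P(M) = 0.29520^2 = 0.087143
P(M+2) = 2 × 0.29520^1 × 0.70480^1 = 0.416114
P(M+4) = 0.70480^2 = 0.496743
The M+4 peak is largest (0.496743); scaling to 100 gives 17.5 : 83.8 : 100.0.

17.5 : 83.8 : 100.0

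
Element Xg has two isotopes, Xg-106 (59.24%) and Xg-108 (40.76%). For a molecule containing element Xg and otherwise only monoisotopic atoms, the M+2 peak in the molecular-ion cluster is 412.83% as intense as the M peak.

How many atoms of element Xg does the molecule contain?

With n Xg atoms, P(M+2)/P(M) = C(n,1)·p^(n−1)q / p^n = n·q/p = n · 0.4076/0.5924.
n = 4.1283 × 0.5924/0.4076 = 6.00 ≈ 6

6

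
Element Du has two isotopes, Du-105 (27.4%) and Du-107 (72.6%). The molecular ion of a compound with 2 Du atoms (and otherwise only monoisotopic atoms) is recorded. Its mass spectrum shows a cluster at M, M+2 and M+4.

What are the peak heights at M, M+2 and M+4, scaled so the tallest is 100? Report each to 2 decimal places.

Each Du atom is independently Du-105 (p = 0.274) or Du-107 (q = 0.726); the cluster is the binomial expansion (p + q)^2.
P(M) = 0.274^2 = 0.075076
P(M+2) = 2 × 0.274^1 × 0.726^1 = 0.397848
P(M+4) = 0.726^2 = 0.527076
The M+4 peak is largest (0.527076); scaling to 100 gives 14.24 : 75.48 : 100.00.

14.24 : 75.48 : 100.00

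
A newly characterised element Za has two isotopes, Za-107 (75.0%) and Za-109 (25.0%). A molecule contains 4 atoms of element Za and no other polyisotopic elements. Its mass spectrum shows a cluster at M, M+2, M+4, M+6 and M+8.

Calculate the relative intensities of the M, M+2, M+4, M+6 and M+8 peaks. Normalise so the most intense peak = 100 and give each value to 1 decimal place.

The 4 Za atoms are independent, so intensities follow the terms of (0.750 + 0.250)^4.
P(M) = 0.750^4 = 0.316406
P(M+2) = 4 × 0.750^3 × 0.250^1 = 0.421875
P(M+4) = 6 × 0.750^2 × 0.250^2 = 0.210938
P(M+6) = 4 × 0.750^1 × 0.250^3 = 0.046875
P(M+8) = 0.250^4 = 0.003906
The M+2 peak is largest (0.421875); scaling to 100 gives 75.0 : 100.0 : 50.0 : 11.1 : 0.9.

75.0 : 100.0 : 50.0 : 11.1 : 0.9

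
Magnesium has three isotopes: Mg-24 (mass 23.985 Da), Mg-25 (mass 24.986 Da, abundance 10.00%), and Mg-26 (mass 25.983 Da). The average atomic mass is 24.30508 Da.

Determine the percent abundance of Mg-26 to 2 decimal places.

11.01%

Let x and y be the fractions of Mg-24 and Mg-26. Then x + y = 1 − 0.1000 = 0.9000 and 23.985x + 25.983y = 24.30508 − 0.1000×24.986 = 21.80648.
Substituting: 23.985x + 25.983(0.9000 − x) = 21.80648
(23.985 − 25.983)x = -1.57822  ⇒  x = 0.78990, y = 0.11010
Mg-24: 78.99%, Mg-26: 11.01%.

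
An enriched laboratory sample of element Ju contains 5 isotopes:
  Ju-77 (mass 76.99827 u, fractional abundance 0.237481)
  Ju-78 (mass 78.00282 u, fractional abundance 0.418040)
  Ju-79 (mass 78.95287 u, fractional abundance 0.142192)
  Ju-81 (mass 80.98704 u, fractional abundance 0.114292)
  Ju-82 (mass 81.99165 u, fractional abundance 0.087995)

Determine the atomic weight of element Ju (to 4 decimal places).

78.5914 u

Ar = Σ fᵢ·mᵢ = 0.237481 × 76.99827 + 0.418040 × 78.00282 + 0.142192 × 78.95287 + 0.114292 × 80.98704 + 0.087995 × 81.99165
= 18.285626 + 32.608299 + 11.226466 + 9.256171 + 7.214855 = 78.591417 u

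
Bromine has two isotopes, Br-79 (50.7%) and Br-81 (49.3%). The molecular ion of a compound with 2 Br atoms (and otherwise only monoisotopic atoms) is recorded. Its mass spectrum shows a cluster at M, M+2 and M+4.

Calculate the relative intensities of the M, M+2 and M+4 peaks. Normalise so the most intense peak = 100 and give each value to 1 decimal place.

51.4 : 100.0 : 48.6

Expanding (0.507 + 0.493)^2:
P(M) = 0.507^2 = 0.257049
P(M+2) = 2 × 0.507^1 × 0.493^1 = 0.499902
P(M+4) = 0.493^2 = 0.243049
The M+2 peak is largest (0.499902); scaling to 100 gives 51.4 : 100.0 : 48.6.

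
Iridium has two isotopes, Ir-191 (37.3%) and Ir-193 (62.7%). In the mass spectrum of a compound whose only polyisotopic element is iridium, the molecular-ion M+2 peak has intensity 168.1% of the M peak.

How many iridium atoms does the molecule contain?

1

The M+2/M ratio from n Ir atoms is n · q/p = n · 0.627/0.373.
n = 1.681 × 0.373/0.627 = 1.00 ≈ 1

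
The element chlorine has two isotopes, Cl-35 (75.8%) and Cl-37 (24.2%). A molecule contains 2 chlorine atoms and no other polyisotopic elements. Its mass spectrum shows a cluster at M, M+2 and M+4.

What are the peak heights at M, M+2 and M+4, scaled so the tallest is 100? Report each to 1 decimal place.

Each Cl atom is independently Cl-35 (p = 0.758) or Cl-37 (q = 0.242); the cluster is the binomial expansion (p + q)^2.
P(M) = 0.758^2 = 0.574564
P(M+2) = 2 × 0.758^1 × 0.242^1 = 0.366872
P(M+4) = 0.242^2 = 0.058564
The M peak is largest (0.574564); scaling to 100 gives 100.0 : 63.9 : 10.2.

100.0 : 63.9 : 10.2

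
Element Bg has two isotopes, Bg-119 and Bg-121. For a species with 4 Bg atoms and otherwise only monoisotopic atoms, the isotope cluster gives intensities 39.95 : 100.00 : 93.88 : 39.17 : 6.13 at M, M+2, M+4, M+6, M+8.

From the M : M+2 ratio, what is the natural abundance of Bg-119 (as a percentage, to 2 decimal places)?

Write p for the Bg-119 fraction. I(M+2)/I(M) = [C(4,1)·p^3·(1−p)] / p^4 = 4·(1−p)/p = 100.00/39.95 = 2.5031
(1−p)/p = 2.5031/4 = 0.6258  ⇒  p = 1/(1 + 0.6258) = 0.6151
Bg-119: 61.51%, Bg-121: 38.49%.

61.51%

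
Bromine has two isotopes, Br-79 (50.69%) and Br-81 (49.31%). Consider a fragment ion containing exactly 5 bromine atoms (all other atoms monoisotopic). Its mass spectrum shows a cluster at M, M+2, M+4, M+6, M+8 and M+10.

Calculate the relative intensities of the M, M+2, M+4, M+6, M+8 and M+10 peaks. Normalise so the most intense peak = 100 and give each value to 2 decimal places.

10.57 : 51.40 : 100.00 : 97.28 : 47.31 : 9.21

Expanding (0.5069 + 0.4931)^5:
P(M) = 0.5069^5 = 0.033467
P(M+2) = 5 × 0.5069^4 × 0.4931^1 = 0.162777
P(M+4) = 10 × 0.5069^3 × 0.4931^2 = 0.316692
P(M+6) = 10 × 0.5069^2 × 0.4931^3 = 0.308070
P(M+8) = 5 × 0.5069^1 × 0.4931^4 = 0.149842
P(M+10) = 0.4931^5 = 0.029152
The M+4 peak is largest (0.316692); scaling to 100 gives 10.57 : 51.40 : 100.00 : 97.28 : 47.31 : 9.21.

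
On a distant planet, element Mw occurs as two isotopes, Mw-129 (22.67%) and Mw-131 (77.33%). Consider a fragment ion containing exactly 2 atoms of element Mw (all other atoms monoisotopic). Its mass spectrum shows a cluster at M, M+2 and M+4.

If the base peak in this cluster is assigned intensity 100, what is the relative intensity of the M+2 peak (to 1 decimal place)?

Term probabilities: M 0.0514, M+2 0.3506, M+4 0.5980. Base peak = M+4.
P(M+4) = C(2,2) × 0.2267^0 × 0.7733^2 = 1 × 1.0000 × 0.59799289 = 0.597993 (base)
P(M+2) = C(2,1) × 0.2267^1 × 0.7733^1 = 2 × 0.2267 × 0.7733 = 0.350614
Relative intensity = 0.350614 / 0.597993 × 100 = 58.6

58.6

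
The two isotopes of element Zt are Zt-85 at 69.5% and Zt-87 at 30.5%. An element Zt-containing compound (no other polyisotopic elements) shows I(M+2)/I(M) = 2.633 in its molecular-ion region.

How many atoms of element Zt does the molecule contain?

For n independent Zt atoms, I(M+2)/I(M) = n · (abundance Zt-87) / (abundance Zt-85) = n · 0.305/0.695.
n = 2.633 × 0.695/0.305 = 6.00 ≈ 6

6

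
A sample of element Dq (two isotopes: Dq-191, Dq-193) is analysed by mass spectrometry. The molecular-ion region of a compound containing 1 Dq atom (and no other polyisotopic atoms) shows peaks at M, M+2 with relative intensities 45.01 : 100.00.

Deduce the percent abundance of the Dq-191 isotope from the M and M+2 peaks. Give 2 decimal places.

31.04%

Let p = fractional abundance of Dq-191. I(M+2)/I(M) = [C(1,1)·p^0·(1−p)] / p^1 = 1·(1−p)/p = 100.00/45.01 = 2.2217
(1−p)/p = 2.2217/1 = 2.2217  ⇒  p = 1/(1 + 2.2217) = 0.3104
Dq-191: 31.04%, Dq-193: 68.96%.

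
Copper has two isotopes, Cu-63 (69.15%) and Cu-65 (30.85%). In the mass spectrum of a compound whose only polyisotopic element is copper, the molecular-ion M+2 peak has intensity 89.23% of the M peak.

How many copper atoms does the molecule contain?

2

The M+2/M ratio from n Cu atoms is n · q/p = n · 0.3085/0.6915.
n = 0.8923 × 0.6915/0.3085 = 2.00 ≈ 2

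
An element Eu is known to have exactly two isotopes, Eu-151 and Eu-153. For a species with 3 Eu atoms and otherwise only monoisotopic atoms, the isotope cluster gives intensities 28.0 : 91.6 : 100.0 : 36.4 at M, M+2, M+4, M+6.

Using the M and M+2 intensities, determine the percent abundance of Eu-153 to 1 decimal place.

52.2%

Write p for the Eu-151 fraction. I(M+2)/I(M) = [C(3,1)·p^2·(1−p)] / p^3 = 3·(1−p)/p = 91.6/28.0 = 3.2714
(1−p)/p = 3.2714/3 = 1.0905  ⇒  p = 1/(1 + 1.0905) = 0.4784
Eu-151: 47.8%, Eu-153: 52.2%.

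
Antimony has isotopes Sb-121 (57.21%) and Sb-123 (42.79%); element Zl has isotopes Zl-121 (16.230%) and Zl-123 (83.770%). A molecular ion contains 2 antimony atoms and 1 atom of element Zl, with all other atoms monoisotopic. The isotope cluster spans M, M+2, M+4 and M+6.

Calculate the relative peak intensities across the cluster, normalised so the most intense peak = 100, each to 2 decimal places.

12.08 : 80.40 : 100.00 : 34.87

Antimony pattern (n=2): 0.32729841 : 0.48960318 : 0.18309841
Element Zl pattern (n=1): 0.1623 : 0.8377
Convolve the two distributions (both contribute in 2-u steps):
  M: 0.32729841×0.1623 = 0.053121
  M+2: 0.32729841×0.8377 + 0.48960318×0.1623 = 0.353640
  M+4: 0.48960318×0.8377 + 0.18309841×0.1623 = 0.439857
  M+6: 0.18309841×0.8377 = 0.153382
Scale to base peak (0.439857) = 100: 12.08 : 80.40 : 100.00 : 34.87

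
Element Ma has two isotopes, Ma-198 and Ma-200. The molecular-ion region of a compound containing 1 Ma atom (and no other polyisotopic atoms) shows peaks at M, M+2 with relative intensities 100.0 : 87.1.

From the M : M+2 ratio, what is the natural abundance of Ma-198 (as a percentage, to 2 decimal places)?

Let p = fractional abundance of Ma-198. I(M+2)/I(M) = [C(1,1)·p^0·(1−p)] / p^1 = 1·(1−p)/p = 87.1/100.0 = 0.8710
(1−p)/p = 0.8710/1 = 0.8710  ⇒  p = 1/(1 + 0.8710) = 0.5345
Ma-198: 53.45%, Ma-200: 46.55%.

53.45%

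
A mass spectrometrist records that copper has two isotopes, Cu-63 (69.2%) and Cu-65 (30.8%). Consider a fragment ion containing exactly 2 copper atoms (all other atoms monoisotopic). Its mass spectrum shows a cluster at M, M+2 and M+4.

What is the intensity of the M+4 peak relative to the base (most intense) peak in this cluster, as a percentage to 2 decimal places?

Binomial terms of (0.692 + 0.308)^2: M 0.4789, M+2 0.4263, M+4 0.0949 → M is the base peak.
P(M) = C(2,0) × 0.692^2 × 0.308^0 = 1 × 0.478864 × 1.0000 = 0.478864 (base)
P(M+4) = C(2,2) × 0.692^0 × 0.308^2 = 1 × 1.0000 × 0.094864 = 0.094864
Relative intensity = 0.094864 / 0.478864 × 100 = 19.81

19.81%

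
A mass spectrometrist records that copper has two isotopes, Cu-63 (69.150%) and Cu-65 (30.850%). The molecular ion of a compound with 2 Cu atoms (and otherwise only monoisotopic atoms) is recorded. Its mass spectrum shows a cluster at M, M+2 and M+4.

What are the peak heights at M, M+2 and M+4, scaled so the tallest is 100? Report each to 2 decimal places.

Each Cu atom is independently Cu-63 (p = 0.69150) or Cu-65 (q = 0.30850); the cluster is the binomial expansion (p + q)^2.
P(M) = 0.69150^2 = 0.478172
P(M+2) = 2 × 0.69150^1 × 0.30850^1 = 0.426656
P(M+4) = 0.30850^2 = 0.095172
The M peak is largest (0.478172); scaling to 100 gives 100.00 : 89.23 : 19.90.

100.00 : 89.23 : 19.90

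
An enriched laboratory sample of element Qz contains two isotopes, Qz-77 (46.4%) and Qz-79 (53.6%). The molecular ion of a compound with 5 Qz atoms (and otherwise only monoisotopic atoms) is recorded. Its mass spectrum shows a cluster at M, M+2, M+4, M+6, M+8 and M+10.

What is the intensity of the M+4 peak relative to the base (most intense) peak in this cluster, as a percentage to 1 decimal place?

(0.464 + 0.536)^5 gives M 0.0215, M+2 0.1242, M+4 0.2870, M+6 0.3315, M+8 0.1915, M+10 0.0442; the largest is M+6.
P(M+6) = C(5,3) × 0.464^2 × 0.536^3 = 10 × 0.215296 × 0.15399066 = 0.331536 (base)
P(M+4) = C(5,2) × 0.464^3 × 0.536^2 = 10 × 0.09989734 × 0.287296 = 0.287001
Relative intensity = 0.287001 / 0.331536 × 100 = 86.6

86.6%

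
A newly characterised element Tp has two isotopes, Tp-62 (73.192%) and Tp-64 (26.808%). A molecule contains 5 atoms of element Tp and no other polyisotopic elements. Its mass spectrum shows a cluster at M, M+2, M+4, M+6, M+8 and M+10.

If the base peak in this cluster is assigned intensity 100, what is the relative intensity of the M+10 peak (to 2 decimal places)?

Binomial terms of (0.73192 + 0.26808)^5: M 0.2100, M+2 0.3847, M+4 0.2818, M+6 0.1032, M+8 0.0189, M+10 0.0014 → M+2 is the base peak.
P(M+2) = C(5,1) × 0.73192^4 × 0.26808^1 = 5 × 0.28698187 × 0.26808 = 0.384670 (base)
P(M+10) = C(5,5) × 0.73192^0 × 0.26808^5 = 1 × 1.0000 × 0.00138459 = 0.001385
Relative intensity = 0.001385 / 0.384670 × 100 = 0.36

0.36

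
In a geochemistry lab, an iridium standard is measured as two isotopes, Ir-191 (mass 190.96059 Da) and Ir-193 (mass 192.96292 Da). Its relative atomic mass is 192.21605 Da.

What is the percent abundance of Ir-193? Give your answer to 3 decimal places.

Let x be the fractional abundance of Ir-191; then Ir-193 has abundance 1 − x.
190.96059·x + 192.96292·(1 − x) = 192.21605
(190.96059 − 192.96292)·x = 192.21605 − 192.96292
x = -0.74687 / -2.00233 = 0.37300 → 37.300% Ir-191, 62.700% Ir-193.

62.700%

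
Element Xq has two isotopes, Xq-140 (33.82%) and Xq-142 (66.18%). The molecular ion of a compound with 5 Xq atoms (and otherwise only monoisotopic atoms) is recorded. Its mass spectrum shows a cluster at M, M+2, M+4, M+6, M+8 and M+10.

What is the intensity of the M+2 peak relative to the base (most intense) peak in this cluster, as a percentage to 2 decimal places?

(0.3382 + 0.6618)^5 gives M 0.0044, M+2 0.0433, M+4 0.1694, M+6 0.3315, M+8 0.3244, M+10 0.1270; the largest is M+6.
P(M+6) = C(5,3) × 0.3382^2 × 0.6618^3 = 10 × 0.11437924 × 0.28985466 = 0.331534 (base)
P(M+2) = C(5,1) × 0.3382^4 × 0.6618^1 = 5 × 0.01308261 × 0.6618 = 0.043290
Relative intensity = 0.043290 / 0.331534 × 100 = 13.06

13.06%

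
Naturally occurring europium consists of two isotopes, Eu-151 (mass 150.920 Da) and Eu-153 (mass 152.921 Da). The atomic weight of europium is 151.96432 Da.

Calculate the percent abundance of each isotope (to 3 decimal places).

Writing the weighted mean with unknown fraction x of Eu-151:
150.920·x + 152.921·(1 − x) = 151.96432
(150.920 − 152.921)·x = 151.96432 − 152.921
x = -0.95668 / -2.001 = 0.47810 → 47.810% Eu-151, 52.190% Eu-153.

Eu-151: 47.810%, Eu-153: 52.190%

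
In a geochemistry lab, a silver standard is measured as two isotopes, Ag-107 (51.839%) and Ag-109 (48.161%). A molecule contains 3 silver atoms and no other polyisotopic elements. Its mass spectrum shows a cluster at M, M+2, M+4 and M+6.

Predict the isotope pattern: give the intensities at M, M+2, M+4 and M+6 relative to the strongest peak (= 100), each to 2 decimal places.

The 3 Ag atoms are independent, so intensities follow the terms of (0.51839 + 0.48161)^3.
P(M) = 0.51839^3 = 0.139306
P(M+2) = 3 × 0.51839^2 × 0.48161^1 = 0.388267
P(M+4) = 3 × 0.51839^1 × 0.48161^2 = 0.360719
P(M+6) = 0.48161^3 = 0.111709
The M+2 peak is largest (0.388267); scaling to 100 gives 35.88 : 100.00 : 92.90 : 28.77.

35.88 : 100.00 : 92.90 : 28.77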